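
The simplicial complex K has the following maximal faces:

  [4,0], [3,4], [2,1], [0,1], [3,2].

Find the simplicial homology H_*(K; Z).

K has 5 vertices, 5 edges.
rank ∂_0 = 0, rank ∂_1 = 4 ⇒ b_0 = 5 − 0 − 4 = 1; all invariant factors of ∂_1 are 1 so no torsion. So H_0 = Z.
rank ∂_1 = 4, rank ∂_2 = 0 ⇒ b_1 = 5 − 4 − 0 = 1. So H_1 = Z.

H_0 = Z,  H_1 = Z.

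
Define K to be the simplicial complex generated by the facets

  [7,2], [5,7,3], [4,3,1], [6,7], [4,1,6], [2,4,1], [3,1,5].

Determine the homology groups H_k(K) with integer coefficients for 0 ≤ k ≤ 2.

We work with the vertex ordering 1 < 2 < 3 < 4 < 5 < 6 < 7. The simplices of K, each written with vertices in increasing order, are:

  0-simplices (7): [1], [2], [3], [4], [5], [6], [7]
  1-simplices (13): [1,2], [1,3], [1,4], [1,5], [1,6], [2,4], [2,7], [3,4], [3,5], [3,7], [4,6], [5,7], [6,7]
  2-simplices (5): [1,2,4], [1,3,4], [1,3,5], [1,4,6], [3,5,7]

giving chain groups C_0 ≅ Z^7, C_1 ≅ Z^13, C_2 ≅ Z^5.

Boundary ∂_1: C_1 → C_0 is given by ∂[p,q] = [q] − [p].
This gives a 7×13 integer matrix of rank 6; reducing to Smith normal form yields diagonal entries (1,1,1,1,1,1).

The boundary map ∂_2: C_2 → C_1 sends each 2-simplex [p,q,r] to [q,r] − [p,r] + [p,q]. For instance
  ∂[3,5,7] = [5,7] − [3,7] + [3,5],
  ∂[1,3,4] = [3,4] − [1,4] + [1,3].
The resulting 13×5 matrix has rank 5, and its Smith normal form has invariant factors (1,1,1,1,1).

Reading off H_k = ker ∂_k / im ∂_{k+1}:

  H_0: rank C_0 − rank ∂_1 = 7 − 6 = 1, and the invariant factors of ∂_1 are all 1, so H_0 = Z.
  H_1: rank ker ∂_1 − rank ∂_2 = (13 − 6) − 5 = 2, and the invariant factors of ∂_2 are all 1, so H_1 = Z^2.
  H_2: rank ker ∂_2 − rank ∂_3 = (5 − 5) − 0 = 0, and there is no ∂_3, so H_2 = 0.

As a check, the Euler characteristic is 7 − 13 + 5 = -1, which agrees with 1 − 2 + 0 = -1.

H_0 = Z,  H_1 = Z^2,  H_2 = 0.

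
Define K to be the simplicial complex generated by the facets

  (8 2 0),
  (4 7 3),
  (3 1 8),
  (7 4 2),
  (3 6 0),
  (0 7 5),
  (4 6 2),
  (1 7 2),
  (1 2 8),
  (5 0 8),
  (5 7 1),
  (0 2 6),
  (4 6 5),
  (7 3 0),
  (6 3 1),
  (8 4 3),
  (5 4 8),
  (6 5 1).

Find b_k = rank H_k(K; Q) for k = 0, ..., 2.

b_0 = 1, b_1 = 2, b_2 = 1.

Fix the vertex order 0 < 1 < 2 < 3 < 4 < 5 < 6 < 7 < 8 and write every simplex with vertices in increasing order. Then dim K = 2 and the simplices of K are:

  0-simplices (9): [0], [1], [2], [3], [4], [5], [6], [7], [8]
  1-simplices (27): (27 of them)
  2-simplices (18): [0,2,6], [0,2,8], [0,3,6], [0,3,7], [0,5,7], [0,5,8], [1,2,7], [1,2,8], [1,3,6], [1,3,8], [1,5,6], [1,5,7], [2,4,6], [2,4,7], [3,4,7], [3,4,8], [4,5,6], [4,5,8]

Hence C_0 ≅ Z^9, C_1 ≅ Z^27, C_2 ≅ Z^18.

Boundary ∂_1: C_1 → C_0 maps an edge to its endpoints' difference, ∂[p,q] = q − p. For instance
  ∂[0,3] = [3] − [0].
This gives a 9×27 integer matrix of rank 8; reducing to Smith normal form yields diagonal entries (1,1,1,1,1,1,1,1).

∂_2: C_2 → C_1 acts by ∂[p,q,r] = [q,r] − [p,r] + [p,q]. For instance
  ∂[0,2,6] = [2,6] − [0,6] + [0,2],
  ∂[3,4,8] = [4,8] − [3,8] + [3,4].
The resulting 27×18 matrix has rank 17, and its Smith normal form has invariant factors (1,1,1,1,1,1,1,1,1,1,1,1,1,1,1,1,1).

From H_k ≅ ker(∂_k) / im(∂_{k+1}) we obtain:

  H_0: rank C_0 − rank ∂_1 = 9 − 8 = 1, and the invariant factors of ∂_1 are all 1, so H_0 = Z.
  H_1: rank ker ∂_1 − rank ∂_2 = (27 − 8) − 17 = 2, and the invariant factors of ∂_2 are all 1, so H_1 = Z^2.
  H_2: rank ker ∂_2 − rank ∂_3 = (18 − 17) − 0 = 1, and there is no ∂_3, so H_2 = Z.

Hence the Betti numbers are b_0 = 1, b_1 = 2, b_2 = 1.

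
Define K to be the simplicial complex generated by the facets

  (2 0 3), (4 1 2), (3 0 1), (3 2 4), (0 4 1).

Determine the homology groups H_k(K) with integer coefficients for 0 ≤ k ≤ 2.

Take the total order 0 < 1 < 2 < 3 < 4 on the vertex set. Then K (dimension 2) consists of the simplices:

  0-simplices (5): [0], [1], [2], [3], [4]
  1-simplices (10): [0,1], [0,2], [0,3], [0,4], [1,2], [1,3], [1,4], [2,3], [2,4], [3,4]
  2-simplices (5): [0,1,3], [0,1,4], [0,2,3], [1,2,4], [2,3,4]

Hence C_0 ≅ Z^5, C_1 ≅ Z^10, C_2 ≅ Z^5.

The boundary map ∂_1: C_1 → C_0 maps an edge to its endpoints' difference, ∂[p,q] = q − p.
As a 5×10 matrix over Z this has rank 4, with invariant factors (1,1,1,1).

Boundary ∂_2: C_2 → C_1 maps a triangle to the signed sum of its edges. For instance
  ∂[0,2,3] = [2,3] − [0,3] + [0,2],
  ∂[1,2,4] = [2,4] − [1,4] + [1,2].
As a 10×5 matrix over Z this has rank 5, with invariant factors (1,1,1,1,1).

Reading off H_k = ker ∂_k / im ∂_{k+1}:

  H_0: rank C_0 − rank ∂_1 = 5 − 4 = 1, and the invariant factors of ∂_1 are all 1, so H_0 = Z.
  H_1: rank ker ∂_1 − rank ∂_2 = (10 − 4) − 5 = 1, and the invariant factors of ∂_2 are all 1, so H_1 = Z.
  H_2: rank ker ∂_2 − rank ∂_3 = (5 − 5) − 0 = 0, and there is no ∂_3, so H_2 = 0.

H_0 ≅ Z,  H_1 ≅ Z,  H_2 = 0.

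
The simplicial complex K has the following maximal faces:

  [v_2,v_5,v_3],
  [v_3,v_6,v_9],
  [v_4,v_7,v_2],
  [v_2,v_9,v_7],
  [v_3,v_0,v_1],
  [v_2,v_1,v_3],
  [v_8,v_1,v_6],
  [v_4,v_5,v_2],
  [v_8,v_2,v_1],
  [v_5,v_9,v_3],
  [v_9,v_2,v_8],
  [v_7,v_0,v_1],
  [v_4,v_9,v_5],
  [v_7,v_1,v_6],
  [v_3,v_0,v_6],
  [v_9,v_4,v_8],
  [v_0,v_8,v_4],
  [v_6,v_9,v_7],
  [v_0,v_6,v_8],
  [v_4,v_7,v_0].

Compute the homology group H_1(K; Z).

H_1 = Z ⊕ Z/2Z.

K has 10 vertices, 30 edges, 20 triangles.
rank ∂_1 = 9, rank ∂_2 = 20 ⇒ b_1 = 30 − 9 − 20 = 1; ∂_2 has invariant factor(s) [2] giving torsion. So H_1 ≅ Z ⊕ Z/2Z.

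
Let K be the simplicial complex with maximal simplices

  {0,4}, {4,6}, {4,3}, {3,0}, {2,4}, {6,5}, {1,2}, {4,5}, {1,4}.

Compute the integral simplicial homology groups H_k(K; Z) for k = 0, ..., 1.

Fix the vertex order 0 < 1 < 2 < 3 < 4 < 5 < 6 and write every simplex with vertices in increasing order. Then dim K = 1 and the simplices of K are:

  0-simplices (7): [0], [1], [2], [3], [4], [5], [6]
  1-simplices (9): [0,3], [0,4], [1,2], [1,4], [2,4], [3,4], [4,5], [4,6], [5,6]

giving chain groups C_0 ≅ Z^7, C_1 ≅ Z^9.

The boundary map ∂_1: C_1 → C_0 maps an edge to its endpoints' difference, ∂[p,q] = q − p.
The 7×9 boundary matrix has rank 6 and Smith normal form diag(1,1,1,1,1,1).

Now H_k = ker ∂_k / im ∂_{k+1}, so:

  H_0: rank C_0 − rank ∂_1 = 7 − 6 = 1, and the invariant factors of ∂_1 are all 1, so H_0 = Z.
  H_1: rank ker ∂_1 − rank ∂_2 = (9 − 6) − 0 = 3, and there is no ∂_2, so H_1 = Z^3.

As a check, the Euler characteristic is 7 − 9 = -2, which agrees with 1 − 3 = -2.

H_0 = Z,  H_1 = Z^3.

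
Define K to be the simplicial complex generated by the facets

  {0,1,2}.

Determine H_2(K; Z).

H_2 = 0.

Order the vertices as 0 < 1 < 2. Listing each simplex with vertices in this order, K has dimension 2 with simplices:

  0-simplices (3): [0], [1], [2]
  1-simplices (3): [0,1], [0,2], [1,2]
  2-simplices (1): [0,1,2]

so the chain groups are C_0 ≅ Z^3, C_1 ≅ Z^3, C_2 ≅ Z^1.

Boundary ∂_1: C_1 → C_0 sends each edge [p,q] (with p < q) to q − p. For instance
  ∂[1,2] = [2] − [1].
The 3×3 boundary matrix has rank 2 and Smith normal form diag(1,1).

Boundary ∂_2: C_2 → C_1 maps a triangle to the signed sum of its edges. For instance
  ∂[0,1,2] = [1,2] − [0,2] + [0,1].
The 3×1 boundary matrix has rank 1 and Smith normal form diag(1).

Computing H_k = (kernel of ∂_k) / (image of ∂_{k+1}):

  H_2: rank ker ∂_2 − rank ∂_3 = (1 − 1) − 0 = 0, and there is no ∂_3, so H_2 = 0.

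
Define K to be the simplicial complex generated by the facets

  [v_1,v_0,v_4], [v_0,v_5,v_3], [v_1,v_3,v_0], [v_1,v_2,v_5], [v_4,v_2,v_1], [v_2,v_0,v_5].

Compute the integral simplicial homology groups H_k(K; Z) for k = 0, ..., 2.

H_0 ≅ Z,  H_1 ≅ Z,  H_2 = 0.

Take the total order v_0 < v_1 < v_2 < v_3 < v_4 < v_5 on the vertex set. Then K (dimension 2) consists of the simplices:

  0-simplices (6): [v_0], [v_1], [v_2], [v_3], [v_4], [v_5]
  1-simplices (12): [v_0,v_1], [v_0,v_2], [v_0,v_3], [v_0,v_4], [v_0,v_5], [v_1,v_2], [v_1,v_3], [v_1,v_4], [v_1,v_5], [v_2,v_4], [v_2,v_5], [v_3,v_5]
  2-simplices (6): [v_0,v_1,v_3], [v_0,v_1,v_4], [v_0,v_2,v_5], [v_0,v_3,v_5], [v_1,v_2,v_4], [v_1,v_2,v_5]

giving chain groups C_0 ≅ Z^6, C_1 ≅ Z^12, C_2 ≅ Z^6.

The boundary map ∂_1: C_1 → C_0 maps an edge to its endpoints' difference, ∂[p,q] = q − p. For instance
  ∂[v_1,v_3] = [v_3] − [v_1].
This gives a 6×12 integer matrix of rank 5; reducing to Smith normal form yields diagonal entries (1,1,1,1,1).

Boundary ∂_2: C_2 → C_1 acts by ∂[p,q,r] = [q,r] − [p,r] + [p,q]. For instance
  ∂[v_0,v_1,v_3] = [v_1,v_3] − [v_0,v_3] + [v_0,v_1],
  ∂[v_0,v_1,v_4] = [v_1,v_4] − [v_0,v_4] + [v_0,v_1].
As a 12×6 matrix over Z this has rank 6, with invariant factors (1,1,1,1,1,1).

Computing H_k = (kernel of ∂_k) / (image of ∂_{k+1}):

  H_0: rank C_0 − rank ∂_1 = 6 − 5 = 1, and the invariant factors of ∂_1 are all 1, so H_0 = Z.
  H_1: rank ker ∂_1 − rank ∂_2 = (12 − 5) − 6 = 1, and the invariant factors of ∂_2 are all 1, so H_1 = Z.
  H_2: rank ker ∂_2 − rank ∂_3 = (6 − 6) − 0 = 0, and there is no ∂_3, so H_2 = 0.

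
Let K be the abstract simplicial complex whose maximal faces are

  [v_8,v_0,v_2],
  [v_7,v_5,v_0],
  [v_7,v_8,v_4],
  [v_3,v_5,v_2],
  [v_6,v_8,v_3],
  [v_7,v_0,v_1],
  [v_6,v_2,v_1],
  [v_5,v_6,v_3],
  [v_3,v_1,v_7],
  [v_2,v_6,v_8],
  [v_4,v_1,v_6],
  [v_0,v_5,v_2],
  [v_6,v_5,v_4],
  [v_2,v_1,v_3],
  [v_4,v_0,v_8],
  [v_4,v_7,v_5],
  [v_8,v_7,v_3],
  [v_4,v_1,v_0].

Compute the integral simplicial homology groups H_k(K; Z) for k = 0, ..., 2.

Order the vertices as v_0 < v_1 < v_2 < v_3 < v_4 < v_5 < v_6 < v_7 < v_8. Listing each simplex with vertices in this order, K has dimension 2 with simplices:

  0-simplices (9): [v_0], [v_1], [v_2], [v_3], [v_4], [v_5], [v_6], [v_7], [v_8]
  1-simplices (27): (27 of them)
  2-simplices (18): (18 of them)

Hence C_0 ≅ Z^9, C_1 ≅ Z^27, C_2 ≅ Z^18.

∂_1: C_1 → C_0 sends each edge [p,q] (with p < q) to q − p.
The resulting 9×27 matrix has rank 8, and its Smith normal form has invariant factors (1,1,1,1,1,1,1,1).

The boundary map ∂_2: C_2 → C_1 acts by ∂[p,q,r] = [q,r] − [p,r] + [p,q]. For instance
  ∂[v_0,v_2,v_8] = [v_2,v_8] − [v_0,v_8] + [v_0,v_2],
  ∂[v_4,v_7,v_8] = [v_7,v_8] − [v_4,v_8] + [v_4,v_7].
This gives a 27×18 integer matrix of rank 18; reducing to Smith normal form yields diagonal entries (1,1,1,1,1,1,1,1,1,1,1,1,1,1,1,1,1,2).

From H_k ≅ ker(∂_k) / im(∂_{k+1}) we obtain:

  H_0: rank C_0 − rank ∂_1 = 9 − 8 = 1, and the invariant factors of ∂_1 are all 1, so H_0 = Z.
  H_1: rank ker ∂_1 − rank ∂_2 = (27 − 8) − 18 = 1, and ∂_2 has invariant factor 2 > 1, so H_1 = Z ⊕ Z/2Z.
  H_2: rank ker ∂_2 − rank ∂_3 = (18 − 18) − 0 = 0, and there is no ∂_3, so H_2 = 0.

H_0 ≅ Z,  H_1 ≅ Z ⊕ Z/2Z,  H_2 = 0.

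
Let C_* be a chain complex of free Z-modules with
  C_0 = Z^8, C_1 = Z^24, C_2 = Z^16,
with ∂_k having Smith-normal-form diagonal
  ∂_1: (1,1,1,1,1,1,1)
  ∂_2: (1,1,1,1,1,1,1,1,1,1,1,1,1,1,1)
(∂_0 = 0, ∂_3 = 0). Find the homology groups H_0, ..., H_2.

H_0: b_0 = 8 − 0 − 7 = 1; torsion from ∂_1 factors > 1: none. So H_0 = Z.
H_1: b_1 = 24 − 7 − 15 = 2; torsion from ∂_2 factors > 1: none. So H_1 = Z^2.
H_2: b_2 = 16 − 15 − 0 = 1; torsion from ∂_3 factors > 1: none. So H_2 = Z.

H_0 = Z,  H_1 = Z^2,  H_2 = Z.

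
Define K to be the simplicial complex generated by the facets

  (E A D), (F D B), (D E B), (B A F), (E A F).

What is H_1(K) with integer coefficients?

H_1 ≅ Z.

Take the total order A < B < D < E < F on the vertex set. Then K (dimension 2) consists of the simplices:

  0-simplices (5): A, B, D, E, F
  1-simplices (10): AB, AD, AE, AF, BD, BE, BF, DE, DF, EF
  2-simplices (5): ABF, ADE, AEF, BDE, BDF

Hence C_0 ≅ Z^5, C_1 ≅ Z^10, C_2 ≅ Z^5.

∂_1: C_1 → C_0 is given by ∂[p,q] = [q] − [p]. For instance
  ∂BE = E − B.
As a 5×10 matrix over Z this has rank 4, with invariant factors (1,1,1,1).

Boundary ∂_2: C_2 → C_1 maps a triangle to the signed sum of its edges. For instance
  ∂ADE = DE − AE + AD,
  ∂BDF = DF − BF + BD.
The resulting 10×5 matrix has rank 5, and its Smith normal form has invariant factors (1,1,1,1,1).

Computing H_k = (kernel of ∂_k) / (image of ∂_{k+1}):

  H_1: rank ker ∂_1 − rank ∂_2 = (10 − 4) − 5 = 1, and the invariant factors of ∂_2 are all 1, so H_1 = Z.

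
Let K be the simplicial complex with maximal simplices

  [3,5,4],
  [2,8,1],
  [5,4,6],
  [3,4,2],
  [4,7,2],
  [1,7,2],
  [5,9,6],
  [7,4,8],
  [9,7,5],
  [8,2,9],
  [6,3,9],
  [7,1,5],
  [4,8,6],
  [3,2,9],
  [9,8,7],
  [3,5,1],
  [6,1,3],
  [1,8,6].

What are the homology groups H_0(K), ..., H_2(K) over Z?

H_0 = Z,  H_1 = Z × Z/2,  H_2 = 0.

K has 9 vertices, 27 edges, 18 triangles.
rank ∂_0 = 0, rank ∂_1 = 8 ⇒ b_0 = 9 − 0 − 8 = 1; all invariant factors of ∂_1 are 1 so no torsion. So H_0 ≅ Z.
rank ∂_1 = 8, rank ∂_2 = 18 ⇒ b_1 = 27 − 8 − 18 = 1; ∂_2 has invariant factor(s) [2] giving torsion. So H_1 ≅ Z × Z/2.
rank ∂_2 = 18, rank ∂_3 = 0 ⇒ b_2 = 18 − 18 − 0 = 0. So H_2 ≅ 0.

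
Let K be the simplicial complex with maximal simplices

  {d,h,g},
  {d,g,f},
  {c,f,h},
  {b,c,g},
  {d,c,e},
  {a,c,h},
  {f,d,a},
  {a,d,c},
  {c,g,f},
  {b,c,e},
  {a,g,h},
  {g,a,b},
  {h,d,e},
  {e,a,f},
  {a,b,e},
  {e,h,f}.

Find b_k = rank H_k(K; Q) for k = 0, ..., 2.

b_0 = 1, b_1 = 2, b_2 = 1.

Order the vertices as a < b < c < d < e < f < g < h. Listing each simplex with vertices in this order, K has dimension 2 with simplices:

  0-simplices (8): a, b, c, d, e, f, g, h
  1-simplices (24): ab, ac, ad, ae, af, ag, ah, bc, be, bg, cd, ce, cf, cg, ch, de, df, dg, dh, ef, eh, fg, fh, gh
  2-simplices (16): abe, abg, acd, ach, adf, aef, agh, bce, bcg, cde, cfg, cfh, deh, dfg, dgh, efh

so the chain groups are C_0 ≅ Z^8, C_1 ≅ Z^24, C_2 ≅ Z^16.

The boundary map ∂_1: C_1 → C_0 maps an edge to its endpoints' difference, ∂[p,q] = q − p. For instance
  ∂df = f − d.
The resulting 8×24 matrix has rank 7, and its Smith normal form has invariant factors (1,1,1,1,1,1,1).

Boundary ∂_2: C_2 → C_1 maps a triangle to the signed sum of its edges. For instance
  ∂cde = de − ce + cd,
  ∂adf = df − af + ad.
The resulting 24×16 matrix has rank 15, and its Smith normal form has invariant factors (1,1,1,1,1,1,1,1,1,1,1,1,1,1,1).

Reading off H_k = ker ∂_k / im ∂_{k+1}:

  H_0: rank C_0 − rank ∂_1 = 8 − 7 = 1, and the invariant factors of ∂_1 are all 1, so H_0 ≅ Z.
  H_1: rank ker ∂_1 − rank ∂_2 = (24 − 7) − 15 = 2, and the invariant factors of ∂_2 are all 1, so H_1 ≅ Z^2.
  H_2: rank ker ∂_2 − rank ∂_3 = (16 − 15) − 0 = 1, and there is no ∂_3, so H_2 ≅ Z.

Hence the Betti numbers are b_0 = 1, b_1 = 2, b_2 = 1.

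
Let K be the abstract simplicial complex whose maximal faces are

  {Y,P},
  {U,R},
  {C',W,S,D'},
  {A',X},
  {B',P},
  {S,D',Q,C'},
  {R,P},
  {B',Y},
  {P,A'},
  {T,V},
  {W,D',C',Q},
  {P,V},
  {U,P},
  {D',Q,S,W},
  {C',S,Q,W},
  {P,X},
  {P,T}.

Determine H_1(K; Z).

H_1 ≅ Z^4.

Take the total order P < Q < R < S < T < U < V < W < X < Y < A' < B' < C' < D' on the vertex set. Then K (dimension 3) consists of the simplices:

  0-simplices (14): [P], [Q], [R], [S], [T], [U], [V], [W], [X], [Y], [A'], [B'], [C'], [D']
  1-simplices (22): (22 of them)
  2-simplices (10): [Q,S,W], [Q,S,C'], [Q,S,D'], [Q,W,C'], [Q,W,D'], [Q,C',D'], [S,W,C'], [S,W,D'], [S,C',D'], [W,C',D']
  3-simplices (5): [Q,S,W,C'], [Q,S,W,D'], [Q,S,C',D'], [Q,W,C',D'], [S,W,C',D']

giving chain groups C_0 ≅ Z^14, C_1 ≅ Z^22, C_2 ≅ Z^10, C_3 ≅ Z^5.

The boundary map ∂_1: C_1 → C_0 sends each edge [p,q] (with p < q) to q − p.
The resulting 14×22 matrix has rank 12, and its Smith normal form has invariant factors (1,1,1,1,1,1,1,1,1,1,1,1).

∂_2: C_2 → C_1 maps a triangle to the signed sum of its edges. For instance
  ∂[Q,S,W] = [S,W] − [Q,W] + [Q,S],
  ∂[Q,W,C'] = [W,C'] − [Q,C'] + [Q,W].
This gives a 22×10 integer matrix of rank 6; reducing to Smith normal form yields diagonal entries (1,1,1,1,1,1).

Boundary ∂_3: C_3 → C_2 sends each 3-simplex σ to the alternating sum Σ_i (−1)^i (σ with its i-th vertex removed). For instance
  ∂[Q,S,W,C'] = [S,W,C'] − [Q,W,C'] + [Q,S,C'] − [Q,S,W],
  ∂[Q,S,C',D'] = [S,C',D'] − [Q,C',D'] + [Q,S,D'] − [Q,S,C'].
This gives a 10×5 integer matrix of rank 4; reducing to Smith normal form yields diagonal entries (1,1,1,1).

Now H_k = ker ∂_k / im ∂_{k+1}, so:

  H_1: rank ker ∂_1 − rank ∂_2 = (22 − 12) − 6 = 4, and the invariant factors of ∂_2 are all 1, so H_1 = Z^4.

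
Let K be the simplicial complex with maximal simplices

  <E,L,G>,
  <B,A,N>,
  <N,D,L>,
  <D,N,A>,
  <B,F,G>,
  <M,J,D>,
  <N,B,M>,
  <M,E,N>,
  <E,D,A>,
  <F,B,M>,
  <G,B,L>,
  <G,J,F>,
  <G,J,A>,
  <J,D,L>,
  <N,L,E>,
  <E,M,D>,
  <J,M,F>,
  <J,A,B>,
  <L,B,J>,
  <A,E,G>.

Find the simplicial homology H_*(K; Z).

K has 10 vertices, 30 edges, 20 triangles.
rank ∂_0 = 0, rank ∂_1 = 9 ⇒ b_0 = 10 − 0 − 9 = 1; all invariant factors of ∂_1 are 1 so no torsion. So H_0 ≅ Z.
rank ∂_1 = 9, rank ∂_2 = 20 ⇒ b_1 = 30 − 9 − 20 = 1; ∂_2 has invariant factor(s) [2] giving torsion. So H_1 ≅ Z ⊕ Z/2.
rank ∂_2 = 20, rank ∂_3 = 0 ⇒ b_2 = 20 − 20 − 0 = 0. So H_2 ≅ 0.

H_0 ≅ Z,  H_1 ≅ Z ⊕ Z/2,  H_2 = 0.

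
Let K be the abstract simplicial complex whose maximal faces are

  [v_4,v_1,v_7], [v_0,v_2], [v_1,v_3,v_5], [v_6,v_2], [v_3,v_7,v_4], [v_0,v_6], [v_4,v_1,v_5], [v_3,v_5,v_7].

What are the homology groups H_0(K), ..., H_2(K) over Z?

Order the vertices as v_0 < v_1 < v_2 < v_3 < v_4 < v_5 < v_6 < v_7. Listing each simplex with vertices in this order, K has dimension 2 with simplices:

  0-simplices (8): [v_0], [v_1], [v_2], [v_3], [v_4], [v_5], [v_6], [v_7]
  1-simplices (13): [v_0,v_2], [v_0,v_6], [v_1,v_3], [v_1,v_4], [v_1,v_5], [v_1,v_7], [v_2,v_6], [v_3,v_4], [v_3,v_5], [v_3,v_7], [v_4,v_5], [v_4,v_7], [v_5,v_7]
  2-simplices (5): [v_1,v_3,v_5], [v_1,v_4,v_5], [v_1,v_4,v_7], [v_3,v_4,v_7], [v_3,v_5,v_7]

giving chain groups C_0 ≅ Z^8, C_1 ≅ Z^13, C_2 ≅ Z^5.

∂_1: C_1 → C_0 maps an edge to its endpoints' difference, ∂[p,q] = q − p.
This gives a 8×13 integer matrix of rank 6; reducing to Smith normal form yields diagonal entries (1,1,1,1,1,1).

The boundary map ∂_2: C_2 → C_1 sends each 2-simplex [p,q,r] to [q,r] − [p,r] + [p,q]. For instance
  ∂[v_3,v_4,v_7] = [v_4,v_7] − [v_3,v_7] + [v_3,v_4],
  ∂[v_3,v_5,v_7] = [v_5,v_7] − [v_3,v_7] + [v_3,v_5].
The resulting 13×5 matrix has rank 5, and its Smith normal form has invariant factors (1,1,1,1,1).

Computing H_k = (kernel of ∂_k) / (image of ∂_{k+1}):

  H_0: rank C_0 − rank ∂_1 = 8 − 6 = 2, and the invariant factors of ∂_1 are all 1, so H_0 = Z^2.
  H_1: rank ker ∂_1 − rank ∂_2 = (13 − 6) − 5 = 2, and the invariant factors of ∂_2 are all 1, so H_1 = Z^2.
  H_2: rank ker ∂_2 − rank ∂_3 = (5 − 5) − 0 = 0, and there is no ∂_3, so H_2 = 0.

As a check, the Euler characteristic is 8 − 13 + 5 = 0, which agrees with 2 − 2 + 0 = 0.

H_0 = Z^2,  H_1 = Z^2,  H_2 = 0.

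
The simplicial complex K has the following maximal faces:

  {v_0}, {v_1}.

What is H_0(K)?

H_0 ≅ Z^2.

K has 2 vertices.
rank ∂_0 = 0, rank ∂_1 = 0 ⇒ b_0 = 2 − 0 − 0 = 2. So H_0 ≅ Z^2.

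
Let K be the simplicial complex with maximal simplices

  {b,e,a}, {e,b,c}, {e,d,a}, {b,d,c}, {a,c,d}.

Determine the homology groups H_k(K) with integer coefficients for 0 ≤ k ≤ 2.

H_0 = Z,  H_1 = Z,  H_2 = 0.

Order the vertices as a < b < c < d < e. Listing each simplex with vertices in this order, K has dimension 2 with simplices:

  0-simplices (5): a, b, c, d, e
  1-simplices (10): ab, ac, ad, ae, bc, bd, be, cd, ce, de
  2-simplices (5): abe, acd, ade, bcd, bce

giving chain groups C_0 ≅ Z^5, C_1 ≅ Z^10, C_2 ≅ Z^5.

The boundary map ∂_1: C_1 → C_0 maps an edge to its endpoints' difference, ∂[p,q] = q − p. For instance
  ∂ae = e − a.
The resulting 5×10 matrix has rank 4, and its Smith normal form has invariant factors (1,1,1,1).

Boundary ∂_2: C_2 → C_1 sends each 2-simplex [p,q,r] to [q,r] − [p,r] + [p,q]. For instance
  ∂acd = cd − ad + ac,
  ∂bce = ce − be + bc.
As a 10×5 matrix over Z this has rank 5, with invariant factors (1,1,1,1,1).

Now H_k = ker ∂_k / im ∂_{k+1}, so:

  H_0: rank C_0 − rank ∂_1 = 5 − 4 = 1, and the invariant factors of ∂_1 are all 1, so H_0 = Z.
  H_1: rank ker ∂_1 − rank ∂_2 = (10 − 4) − 5 = 1, and the invariant factors of ∂_2 are all 1, so H_1 = Z.
  H_2: rank ker ∂_2 − rank ∂_3 = (5 − 5) − 0 = 0, and there is no ∂_3, so H_2 = 0.

As a check, the Euler characteristic is 5 − 10 + 5 = 0, which agrees with 1 − 1 + 0 = 0.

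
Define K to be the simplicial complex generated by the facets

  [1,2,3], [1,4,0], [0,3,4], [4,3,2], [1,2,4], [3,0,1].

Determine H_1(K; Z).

H_1 = 0.

K has 5 vertices, 9 edges, 6 triangles.
rank ∂_1 = 4, rank ∂_2 = 5 ⇒ b_1 = 9 − 4 − 5 = 0; all invariant factors of ∂_2 are 1 so no torsion. So H_1 = 0.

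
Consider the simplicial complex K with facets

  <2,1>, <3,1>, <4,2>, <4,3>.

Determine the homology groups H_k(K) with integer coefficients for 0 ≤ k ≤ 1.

H_0 = Z,  H_1 = Z.

Take the total order 1 < 2 < 3 < 4 on the vertex set. Then K (dimension 1) consists of the simplices:

  0-simplices (4): [1], [2], [3], [4]
  1-simplices (4): [1,2], [1,3], [2,4], [3,4]

giving chain groups C_0 ≅ Z^4, C_1 ≅ Z^4.

∂_1: C_1 → C_0 is given by ∂[p,q] = [q] − [p].
This gives a 4×4 integer matrix of rank 3; reducing to Smith normal form yields diagonal entries (1,1,1).

Computing H_k = (kernel of ∂_k) / (image of ∂_{k+1}):

  H_0: rank C_0 − rank ∂_1 = 4 − 3 = 1, and the invariant factors of ∂_1 are all 1, so H_0 ≅ Z.
  H_1: rank ker ∂_1 − rank ∂_2 = (4 − 3) − 0 = 1, and there is no ∂_2, so H_1 ≅ Z.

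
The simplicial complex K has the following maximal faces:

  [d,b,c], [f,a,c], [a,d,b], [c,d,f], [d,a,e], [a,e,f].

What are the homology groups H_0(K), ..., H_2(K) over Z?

H_0 = Z,  H_1 = Z,  H_2 = 0.

Fix the vertex order a < b < c < d < e < f and write every simplex with vertices in increasing order. Then dim K = 2 and the simplices of K are:

  0-simplices (6): a, b, c, d, e, f
  1-simplices (12): ab, ac, ad, ae, af, bc, bd, cd, cf, de, df, ef
  2-simplices (6): abd, acf, ade, aef, bcd, cdf

Hence C_0 ≅ Z^6, C_1 ≅ Z^12, C_2 ≅ Z^6.

∂_1: C_1 → C_0 sends each edge [p,q] (with p < q) to q − p.
The 6×12 boundary matrix has rank 5 and Smith normal form diag(1,1,1,1,1).

The boundary map ∂_2: C_2 → C_1 acts by ∂[p,q,r] = [q,r] − [p,r] + [p,q]. For instance
  ∂cdf = df − cf + cd,
  ∂acf = cf − af + ac.
This gives a 12×6 integer matrix of rank 6; reducing to Smith normal form yields diagonal entries (1,1,1,1,1,1).

Computing H_k = (kernel of ∂_k) / (image of ∂_{k+1}):

  H_0: rank C_0 − rank ∂_1 = 6 − 5 = 1, and the invariant factors of ∂_1 are all 1, so H_0 ≅ Z.
  H_1: rank ker ∂_1 − rank ∂_2 = (12 − 5) − 6 = 1, and the invariant factors of ∂_2 are all 1, so H_1 ≅ Z.
  H_2: rank ker ∂_2 − rank ∂_3 = (6 − 6) − 0 = 0, and there is no ∂_3, so H_2 ≅ 0.

As a check, the Euler characteristic is 6 − 12 + 6 = 0, which agrees with 1 − 1 + 0 = 0.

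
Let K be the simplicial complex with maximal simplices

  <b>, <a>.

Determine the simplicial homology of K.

H_0 = Z^2.

Fix the vertex order a < b and write every simplex with vertices in increasing order. Then dim K = 0 and the simplices of K are:

  0-simplices (2): a, b

Hence C_0 ≅ Z^2.

Now H_k = ker ∂_k / im ∂_{k+1}, so:

  H_0: rank C_0 − rank ∂_1 = 2 − 0 = 2, and there is no ∂_1, so H_0 ≅ Z^2.

(K is a triangulation of a set of 2 points.)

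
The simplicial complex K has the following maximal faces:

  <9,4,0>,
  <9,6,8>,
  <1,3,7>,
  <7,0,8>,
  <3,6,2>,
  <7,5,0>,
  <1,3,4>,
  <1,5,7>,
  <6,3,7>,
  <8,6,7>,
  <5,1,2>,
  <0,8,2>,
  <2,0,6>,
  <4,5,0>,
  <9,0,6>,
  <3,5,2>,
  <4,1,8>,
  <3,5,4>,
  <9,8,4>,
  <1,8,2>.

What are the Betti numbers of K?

K has 10 vertices, 30 edges, 20 triangles.
rank ∂_0 = 0, rank ∂_1 = 9 ⇒ b_0 = 10 − 0 − 9 = 1; all invariant factors of ∂_1 are 1 so no torsion. So H_0 = Z.
rank ∂_1 = 9, rank ∂_2 = 20 ⇒ b_1 = 30 − 9 − 20 = 1; ∂_2 has invariant factor(s) [2] giving torsion. So H_1 = Z ⊕ Z/2.
rank ∂_2 = 20, rank ∂_3 = 0 ⇒ b_2 = 20 − 20 − 0 = 0. So H_2 = 0.

b_0 = 1, b_1 = 1, b_2 = 0.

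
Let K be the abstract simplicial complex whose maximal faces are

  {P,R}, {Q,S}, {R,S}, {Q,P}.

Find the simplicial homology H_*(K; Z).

K has 4 vertices, 4 edges.
rank ∂_0 = 0, rank ∂_1 = 3 ⇒ b_0 = 4 − 0 − 3 = 1; all invariant factors of ∂_1 are 1 so no torsion. So H_0 ≅ Z.
rank ∂_1 = 3, rank ∂_2 = 0 ⇒ b_1 = 4 − 3 − 0 = 1. So H_1 ≅ Z.

H_0 ≅ Z,  H_1 ≅ Z.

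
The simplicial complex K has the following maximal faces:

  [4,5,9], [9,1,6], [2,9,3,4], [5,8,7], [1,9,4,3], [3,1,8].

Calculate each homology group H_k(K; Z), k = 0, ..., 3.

H_0 ≅ Z,  H_1 ≅ Z,  H_2 = 0,  H_3 = 0.

Fix the vertex order 1 < 2 < 3 < 4 < 5 < 6 < 7 < 8 < 9 and write every simplex with vertices in increasing order. Then dim K = 3 and the simplices of K are:

  0-simplices (9): [1], [2], [3], [4], [5], [6], [7], [8], [9]
  1-simplices (18): [1,3], [1,4], [1,6], [1,8], [1,9], [2,3], [2,4], [2,9], [3,4], [3,8], [3,9], [4,5], [4,9], [5,7], [5,8], [5,9], [6,9], [7,8]
  2-simplices (11): [1,3,4], [1,3,8], [1,3,9], [1,4,9], [1,6,9], [2,3,4], [2,3,9], [2,4,9], [3,4,9], [4,5,9], [5,7,8]
  3-simplices (2): [1,3,4,9], [2,3,4,9]

giving chain groups C_0 ≅ Z^9, C_1 ≅ Z^18, C_2 ≅ Z^11, C_3 ≅ Z^2.

The boundary map ∂_1: C_1 → C_0 sends each edge [p,q] (with p < q) to q − p.
The 9×18 boundary matrix has rank 8 and Smith normal form diag(1,1,1,1,1,1,1,1).

∂_2: C_2 → C_1 sends each 2-simplex [p,q,r] to [q,r] − [p,r] + [p,q]. For instance
  ∂[1,4,9] = [4,9] − [1,9] + [1,4],
  ∂[2,3,4] = [3,4] − [2,4] + [2,3].
The resulting 18×11 matrix has rank 9, and its Smith normal form has invariant factors (1,1,1,1,1,1,1,1,1).

The boundary map ∂_3: C_3 → C_2 sends each 3-simplex σ to the alternating sum Σ_i (−1)^i (σ with its i-th vertex removed). For instance
  ∂[2,3,4,9] = [3,4,9] − [2,4,9] + [2,3,9] − [2,3,4],
  ∂[1,3,4,9] = [3,4,9] − [1,4,9] + [1,3,9] − [1,3,4].
As a 11×2 matrix over Z this has rank 2, with invariant factors (1,1).

Reading off H_k = ker ∂_k / im ∂_{k+1}:

  H_0: rank C_0 − rank ∂_1 = 9 − 8 = 1, and the invariant factors of ∂_1 are all 1, so H_0 = Z.
  H_1: rank ker ∂_1 − rank ∂_2 = (18 − 8) − 9 = 1, and the invariant factors of ∂_2 are all 1, so H_1 = Z.
  H_2: rank ker ∂_2 − rank ∂_3 = (11 − 9) − 2 = 0, and the invariant factors of ∂_3 are all 1, so H_2 = 0.
  H_3: rank ker ∂_3 − rank ∂_4 = (2 − 2) − 0 = 0, and there is no ∂_4, so H_3 = 0.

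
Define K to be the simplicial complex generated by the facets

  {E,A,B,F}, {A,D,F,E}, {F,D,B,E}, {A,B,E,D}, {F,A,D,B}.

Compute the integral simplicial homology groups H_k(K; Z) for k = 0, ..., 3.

Fix the vertex order A < B < D < E < F and write every simplex with vertices in increasing order. Then dim K = 3 and the simplices of K are:

  0-simplices (5): A, B, D, E, F
  1-simplices (10): AB, AD, AE, AF, BD, BE, BF, DE, DF, EF
  2-simplices (10): ABD, ABE, ABF, ADE, ADF, AEF, BDE, BDF, BEF, DEF
  3-simplices (5): ABDE, ABDF, ABEF, ADEF, BDEF

so the chain groups are C_0 ≅ Z^5, C_1 ≅ Z^10, C_2 ≅ Z^10, C_3 ≅ Z^5.

∂_1: C_1 → C_0 sends each edge [p,q] (with p < q) to q − p. For instance
  ∂DF = F − D.
The 5×10 boundary matrix has rank 4 and Smith normal form diag(1,1,1,1).

The boundary map ∂_2: C_2 → C_1 acts by ∂[p,q,r] = [q,r] − [p,r] + [p,q]. For instance
  ∂BDE = DE − BE + BD,
  ∂BEF = EF − BF + BE.
As a 10×10 matrix over Z this has rank 6, with invariant factors (1,1,1,1,1,1).

∂_3: C_3 → C_2 sends each 3-simplex σ to the alternating sum Σ_i (−1)^i (σ with its i-th vertex removed). For instance
  ∂ABDF = BDF − ADF + ABF − ABD,
  ∂ABDE = BDE − ADE + ABE − ABD.
As a 10×5 matrix over Z this has rank 4, with invariant factors (1,1,1,1).

Now H_k = ker ∂_k / im ∂_{k+1}, so:

  H_0: rank C_0 − rank ∂_1 = 5 − 4 = 1, and the invariant factors of ∂_1 are all 1, so H_0 ≅ Z.
  H_1: rank ker ∂_1 − rank ∂_2 = (10 − 4) − 6 = 0, and the invariant factors of ∂_2 are all 1, so H_1 ≅ 0.
  H_2: rank ker ∂_2 − rank ∂_3 = (10 − 6) − 4 = 0, and the invariant factors of ∂_3 are all 1, so H_2 ≅ 0.
  H_3: rank ker ∂_3 − rank ∂_4 = (5 − 4) − 0 = 1, and there is no ∂_4, so H_3 ≅ Z.

As a check, the Euler characteristic is 5 − 10 + 10 − 5 = 0, which agrees with 1 − 0 + 0 − 1 = 0.

H_0 ≅ Z,  H_1 = 0,  H_2 = 0,  H_3 ≅ Z.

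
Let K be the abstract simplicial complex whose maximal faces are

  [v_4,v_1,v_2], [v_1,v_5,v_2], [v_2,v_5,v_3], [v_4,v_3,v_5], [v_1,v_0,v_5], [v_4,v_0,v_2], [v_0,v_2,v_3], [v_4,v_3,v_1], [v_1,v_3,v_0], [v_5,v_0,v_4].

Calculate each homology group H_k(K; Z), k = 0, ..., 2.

H_0 = Z,  H_1 = Z/2,  H_2 = 0.

Take the total order v_0 < v_1 < v_2 < v_3 < v_4 < v_5 on the vertex set. Then K (dimension 2) consists of the simplices:

  0-simplices (6): [v_0], [v_1], [v_2], [v_3], [v_4], [v_5]
  1-simplices (15): (15 of them)
  2-simplices (10): [v_0,v_1,v_3], [v_0,v_1,v_5], [v_0,v_2,v_3], [v_0,v_2,v_4], [v_0,v_4,v_5], [v_1,v_2,v_4], [v_1,v_2,v_5], [v_1,v_3,v_4], [v_2,v_3,v_5], [v_3,v_4,v_5]

Hence C_0 ≅ Z^6, C_1 ≅ Z^15, C_2 ≅ Z^10.

Boundary ∂_1: C_1 → C_0 maps an edge to its endpoints' difference, ∂[p,q] = q − p. For instance
  ∂[v_1,v_3] = [v_3] − [v_1].
The 6×15 boundary matrix has rank 5 and Smith normal form diag(1,1,1,1,1).

∂_2: C_2 → C_1 acts by ∂[p,q,r] = [q,r] − [p,r] + [p,q]. For instance
  ∂[v_0,v_2,v_3] = [v_2,v_3] − [v_0,v_3] + [v_0,v_2],
  ∂[v_1,v_2,v_5] = [v_2,v_5] − [v_1,v_5] + [v_1,v_2].
The resulting 15×10 matrix has rank 10, and its Smith normal form has invariant factors (1,1,1,1,1,1,1,1,1,2).

From H_k ≅ ker(∂_k) / im(∂_{k+1}) we obtain:

  H_0: rank C_0 − rank ∂_1 = 6 − 5 = 1, and the invariant factors of ∂_1 are all 1, so H_0 ≅ Z.
  H_1: rank ker ∂_1 − rank ∂_2 = (15 − 5) − 10 = 0, and ∂_2 has invariant factor 2 > 1, so H_1 ≅ Z/2.
  H_2: rank ker ∂_2 − rank ∂_3 = (10 − 10) − 0 = 0, and there is no ∂_3, so H_2 ≅ 0.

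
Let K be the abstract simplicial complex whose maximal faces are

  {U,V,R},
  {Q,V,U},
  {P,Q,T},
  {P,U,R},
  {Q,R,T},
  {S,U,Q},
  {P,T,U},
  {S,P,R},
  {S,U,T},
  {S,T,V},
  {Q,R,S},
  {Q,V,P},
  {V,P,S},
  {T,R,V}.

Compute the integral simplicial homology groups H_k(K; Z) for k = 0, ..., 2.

Take the total order P < Q < R < S < T < U < V on the vertex set. Then K (dimension 2) consists of the simplices:

  0-simplices (7): P, Q, R, S, T, U, V
  1-simplices (21): PQ, PR, PS, PT, PU, PV, QR, QS, QT, QU, QV, RS, RT, RU, RV, ST, SU, SV, TU, TV, UV
  2-simplices (14): PQT, PQV, PRS, PRU, PSV, PTU, QRS, QRT, QSU, QUV, RTV, RUV, STU, STV

so the chain groups are C_0 ≅ Z^7, C_1 ≅ Z^21, C_2 ≅ Z^14.

The boundary map ∂_1: C_1 → C_0 is given by ∂[p,q] = [q] − [p]. For instance
  ∂RU = U − R.
As a 7×21 matrix over Z this has rank 6, with invariant factors (1,1,1,1,1,1).

Boundary ∂_2: C_2 → C_1 sends each 2-simplex [p,q,r] to [q,r] − [p,r] + [p,q]. For instance
  ∂PRS = RS − PS + PR,
  ∂PTU = TU − PU + PT.
This gives a 21×14 integer matrix of rank 13; reducing to Smith normal form yields diagonal entries (1,1,1,1,1,1,1,1,1,1,1,1,1).

Now H_k = ker ∂_k / im ∂_{k+1}, so:

  H_0: rank C_0 − rank ∂_1 = 7 − 6 = 1, and the invariant factors of ∂_1 are all 1, so H_0 ≅ Z.
  H_1: rank ker ∂_1 − rank ∂_2 = (21 − 6) − 13 = 2, and the invariant factors of ∂_2 are all 1, so H_1 ≅ Z^2.
  H_2: rank ker ∂_2 − rank ∂_3 = (14 − 13) − 0 = 1, and there is no ∂_3, so H_2 ≅ Z.

As a check, the Euler characteristic is 7 − 21 + 14 = 0, which agrees with 1 − 2 + 1 = 0.

H_0 = Z,  H_1 = Z^2,  H_2 = Z.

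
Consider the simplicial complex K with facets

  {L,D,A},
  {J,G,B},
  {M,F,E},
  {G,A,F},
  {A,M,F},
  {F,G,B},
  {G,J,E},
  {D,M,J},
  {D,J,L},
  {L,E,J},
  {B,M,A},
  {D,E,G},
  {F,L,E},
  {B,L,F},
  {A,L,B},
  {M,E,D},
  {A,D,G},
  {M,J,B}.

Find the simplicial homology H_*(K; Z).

We work with the vertex ordering A < B < D < E < F < G < J < L < M. The simplices of K, each written with vertices in increasing order, are:

  0-simplices (9): A, B, D, E, F, G, J, L, M
  1-simplices (27): AB, AD, AF, AG, AL, AM, BF, BG, BJ, BL, BM, DE, DG, DJ, DL, DM, EF, EG, EJ, EL, EM, FG, FL, FM, GJ, JL, JM
  2-simplices (18): ABL, ABM, ADG, ADL, AFG, AFM, BFG, BFL, BGJ, BJM, DEG, DEM, DJL, DJM, EFL, EFM, EGJ, EJL

so the chain groups are C_0 ≅ Z^9, C_1 ≅ Z^27, C_2 ≅ Z^18.

The boundary map ∂_1: C_1 → C_0 maps an edge to its endpoints' difference, ∂[p,q] = q − p. For instance
  ∂BG = G − B.
The 9×27 boundary matrix has rank 8 and Smith normal form diag(1,1,1,1,1,1,1,1).

The boundary map ∂_2: C_2 → C_1 sends each 2-simplex [p,q,r] to [q,r] − [p,r] + [p,q]. For instance
  ∂BFL = FL − BL + BF,
  ∂ADG = DG − AG + AD.
As a 27×18 matrix over Z this has rank 18, with invariant factors (1,1,1,1,1,1,1,1,1,1,1,1,1,1,1,1,1,2).

Computing H_k = (kernel of ∂_k) / (image of ∂_{k+1}):

  H_0: rank C_0 − rank ∂_1 = 9 − 8 = 1, and the invariant factors of ∂_1 are all 1, so H_0 = Z.
  H_1: rank ker ∂_1 − rank ∂_2 = (27 − 8) − 18 = 1, and ∂_2 has invariant factor 2 > 1, so H_1 = Z ⊕ Z/2.
  H_2: rank ker ∂_2 − rank ∂_3 = (18 − 18) − 0 = 0, and there is no ∂_3, so H_2 = 0.

H_0 = Z,  H_1 = Z ⊕ Z/2,  H_2 = 0.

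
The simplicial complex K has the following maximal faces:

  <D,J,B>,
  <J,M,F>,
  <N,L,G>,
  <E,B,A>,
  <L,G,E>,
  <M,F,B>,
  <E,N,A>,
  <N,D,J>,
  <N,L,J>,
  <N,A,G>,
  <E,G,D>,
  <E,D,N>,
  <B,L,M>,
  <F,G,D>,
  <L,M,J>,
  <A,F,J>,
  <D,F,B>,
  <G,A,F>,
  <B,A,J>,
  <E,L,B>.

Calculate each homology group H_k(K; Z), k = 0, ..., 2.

We work with the vertex ordering A < B < D < E < F < G < J < L < M < N. The simplices of K, each written with vertices in increasing order, are:

  0-simplices (10): A, B, D, E, F, G, J, L, M, N
  1-simplices (30): AB, AE, AF, AG, AJ, AN, BD, BE, BF, BJ, BL, BM, DE, DF, DG, DJ, DN, EG, EL, EN, FG, FJ, FM, GL, GN, JL, JM, JN, LM, LN
  2-simplices (20): ABE, ABJ, AEN, AFG, AFJ, AGN, BDF, BDJ, BEL, BFM, BLM, DEG, DEN, DFG, DJN, EGL, FJM, GLN, JLM, JLN

Hence C_0 ≅ Z^10, C_1 ≅ Z^30, C_2 ≅ Z^20.

Boundary ∂_1: C_1 → C_0 sends each edge [p,q] (with p < q) to q − p.
The 10×30 boundary matrix has rank 9 and Smith normal form diag(1,1,1,1,1,1,1,1,1).

∂_2: C_2 → C_1 acts by ∂[p,q,r] = [q,r] − [p,r] + [p,q]. For instance
  ∂GLN = LN − GN + GL,
  ∂BLM = LM − BM + BL.
This gives a 30×20 integer matrix of rank 20; reducing to Smith normal form yields diagonal entries (1,1,1,1,1,1,1,1,1,1,1,1,1,1,1,1,1,1,1,2).

Reading off H_k = ker ∂_k / im ∂_{k+1}:

  H_0: rank C_0 − rank ∂_1 = 10 − 9 = 1, and the invariant factors of ∂_1 are all 1, so H_0 = Z.
  H_1: rank ker ∂_1 − rank ∂_2 = (30 − 9) − 20 = 1, and ∂_2 has invariant factor 2 > 1, so H_1 = Z ⊕ Z/2Z.
  H_2: rank ker ∂_2 − rank ∂_3 = (20 − 20) − 0 = 0, and there is no ∂_3, so H_2 = 0.

As a check, the Euler characteristic is 10 − 30 + 20 = 0, which agrees with 1 − 1 + 0 = 0.

H_0 ≅ Z,  H_1 ≅ Z ⊕ Z/2Z,  H_2 = 0.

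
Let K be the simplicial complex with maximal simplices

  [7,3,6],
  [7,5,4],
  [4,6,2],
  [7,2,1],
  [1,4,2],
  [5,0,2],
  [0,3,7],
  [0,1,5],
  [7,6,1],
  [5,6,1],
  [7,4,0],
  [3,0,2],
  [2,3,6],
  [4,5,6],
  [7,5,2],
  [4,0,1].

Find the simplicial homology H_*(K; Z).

Take the total order 0 < 1 < 2 < 3 < 4 < 5 < 6 < 7 on the vertex set. Then K (dimension 2) consists of the simplices:

  0-simplices (8): [0], [1], [2], [3], [4], [5], [6], [7]
  1-simplices (24): (24 of them)
  2-simplices (16): [0,1,4], [0,1,5], [0,2,3], [0,2,5], [0,3,7], [0,4,7], [1,2,4], [1,2,7], [1,5,6], [1,6,7], [2,3,6], [2,4,6], [2,5,7], [3,6,7], [4,5,6], [4,5,7]

so the chain groups are C_0 ≅ Z^8, C_1 ≅ Z^24, C_2 ≅ Z^16.

The boundary map ∂_1: C_1 → C_0 maps an edge to its endpoints' difference, ∂[p,q] = q − p. For instance
  ∂[4,7] = [7] − [4].
The 8×24 boundary matrix has rank 7 and Smith normal form diag(1,1,1,1,1,1,1).

Boundary ∂_2: C_2 → C_1 maps a triangle to the signed sum of its edges. For instance
  ∂[1,6,7] = [6,7] − [1,7] + [1,6],
  ∂[4,5,7] = [5,7] − [4,7] + [4,5].
As a 24×16 matrix over Z this has rank 15, with invariant factors (1,1,1,1,1,1,1,1,1,1,1,1,1,1,1).

Now H_k = ker ∂_k / im ∂_{k+1}, so:

  H_0: rank C_0 − rank ∂_1 = 8 − 7 = 1, and the invariant factors of ∂_1 are all 1, so H_0 = Z.
  H_1: rank ker ∂_1 − rank ∂_2 = (24 − 7) − 15 = 2, and the invariant factors of ∂_2 are all 1, so H_1 = Z^2.
  H_2: rank ker ∂_2 − rank ∂_3 = (16 − 15) − 0 = 1, and there is no ∂_3, so H_2 = Z.

As a check, the Euler characteristic is 8 − 24 + 16 = 0, which agrees with 1 − 2 + 1 = 0.
(K is a triangulation of the torus T^2.)

H_0 = Z,  H_1 = Z^2,  H_2 = Z.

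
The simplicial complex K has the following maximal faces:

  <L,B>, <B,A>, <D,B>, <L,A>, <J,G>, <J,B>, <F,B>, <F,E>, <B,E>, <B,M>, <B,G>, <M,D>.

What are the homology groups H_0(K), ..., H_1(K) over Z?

H_0 ≅ Z,  H_1 ≅ Z^4.

Fix the vertex order A < B < D < E < F < G < J < L < M and write every simplex with vertices in increasing order. Then dim K = 1 and the simplices of K are:

  0-simplices (9): A, B, D, E, F, G, J, L, M
  1-simplices (12): AB, AL, BD, BE, BF, BG, BJ, BL, BM, DM, EF, GJ

giving chain groups C_0 ≅ Z^9, C_1 ≅ Z^12.

Boundary ∂_1: C_1 → C_0 maps an edge to its endpoints' difference, ∂[p,q] = q − p. For instance
  ∂BF = F − B.
As a 9×12 matrix over Z this has rank 8, with invariant factors (1,1,1,1,1,1,1,1).

From H_k ≅ ker(∂_k) / im(∂_{k+1}) we obtain:

  H_0: rank C_0 − rank ∂_1 = 9 − 8 = 1, and the invariant factors of ∂_1 are all 1, so H_0 = Z.
  H_1: rank ker ∂_1 − rank ∂_2 = (12 − 8) − 0 = 4, and there is no ∂_2, so H_1 = Z^4.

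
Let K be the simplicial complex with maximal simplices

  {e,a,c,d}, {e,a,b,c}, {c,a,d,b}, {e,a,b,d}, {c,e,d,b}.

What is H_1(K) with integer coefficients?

We work with the vertex ordering a < b < c < d < e. The simplices of K, each written with vertices in increasing order, are:

  0-simplices (5): a, b, c, d, e
  1-simplices (10): ab, ac, ad, ae, bc, bd, be, cd, ce, de
  2-simplices (10): abc, abd, abe, acd, ace, ade, bcd, bce, bde, cde
  3-simplices (5): abcd, abce, abde, acde, bcde

Hence C_0 ≅ Z^5, C_1 ≅ Z^10, C_2 ≅ Z^10, C_3 ≅ Z^5.

∂_1: C_1 → C_0 is given by ∂[p,q] = [q] − [p]. For instance
  ∂cd = d − c.
This gives a 5×10 integer matrix of rank 4; reducing to Smith normal form yields diagonal entries (1,1,1,1).

Boundary ∂_2: C_2 → C_1 maps a triangle to the signed sum of its edges. For instance
  ∂abc = bc − ac + ab,
  ∂abd = bd − ad + ab.
This gives a 10×10 integer matrix of rank 6; reducing to Smith normal form yields diagonal entries (1,1,1,1,1,1).

∂_3: C_3 → C_2 sends each 3-simplex σ to the alternating sum Σ_i (−1)^i (σ with its i-th vertex removed). For instance
  ∂bcde = cde − bde + bce − bcd,
  ∂abcd = bcd − acd + abd − abc.
This gives a 10×5 integer matrix of rank 4; reducing to Smith normal form yields diagonal entries (1,1,1,1).

From H_k ≅ ker(∂_k) / im(∂_{k+1}) we obtain:

  H_1: rank ker ∂_1 − rank ∂_2 = (10 − 4) − 6 = 0, and the invariant factors of ∂_2 are all 1, so H_1 ≅ 0.

H_1 = 0.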